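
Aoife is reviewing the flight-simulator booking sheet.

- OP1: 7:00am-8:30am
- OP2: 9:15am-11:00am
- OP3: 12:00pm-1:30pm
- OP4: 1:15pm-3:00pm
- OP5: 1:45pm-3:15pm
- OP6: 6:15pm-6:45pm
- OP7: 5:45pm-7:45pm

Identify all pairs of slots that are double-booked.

Sorted by start: OP1, OP2, OP3, OP4, OP5, OP7, OP6.
OP2 starts after OP1 ends, so OP1 has no further overlaps.
OP3 starts after OP2 ends, so OP2 has no further overlaps.
OP4 starts before OP3 ends → OP3 and OP4 overlap.
OP5 starts after OP3 ends, so OP3 has no further overlaps.
OP5 starts before OP4 ends → OP4 and OP5 overlap.
OP7 starts after OP4 ends, so OP4 has no further overlaps.
OP7 starts after OP5 ends, so OP5 has no further overlaps.
OP6 starts before OP7 ends → OP7 and OP6 overlap.

OP3 & OP4, OP4 & OP5, OP6 & OP7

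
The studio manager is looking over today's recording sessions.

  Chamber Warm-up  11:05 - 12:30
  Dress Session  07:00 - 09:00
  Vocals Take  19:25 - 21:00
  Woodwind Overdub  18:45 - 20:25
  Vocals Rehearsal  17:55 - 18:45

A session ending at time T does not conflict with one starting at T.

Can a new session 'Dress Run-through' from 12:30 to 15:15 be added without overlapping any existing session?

Dress Session: ends 09:00 at or before Dress Run-through starts 12:30 → clear.
Chamber Warm-up: ends 12:30 at or before Dress Run-through starts 12:30 → clear.
Vocals Rehearsal: starts 17:55 at or after Dress Run-through ends 15:15 → clear.
Woodwind Overdub: starts 18:45 at or after Dress Run-through ends 15:15 → clear.
Vocals Take: starts 19:25 at or after Dress Run-through ends 15:15 → clear.

Yes — the slot is free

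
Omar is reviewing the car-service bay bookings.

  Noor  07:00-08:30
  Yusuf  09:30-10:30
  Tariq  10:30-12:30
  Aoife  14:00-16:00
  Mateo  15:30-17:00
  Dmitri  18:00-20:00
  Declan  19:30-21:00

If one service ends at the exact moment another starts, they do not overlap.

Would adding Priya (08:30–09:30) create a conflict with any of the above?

No — it doesn't clash with anything

Noor: ends 08:30 at or before Priya starts 08:30 → clear.
Yusuf: starts 09:30 at or after Priya ends 09:30 → clear.
Tariq: starts 10:30 at or after Priya ends 09:30 → clear.
Aoife: starts 14:00 at or after Priya ends 09:30 → clear.
Mateo: starts 15:30 at or after Priya ends 09:30 → clear.
Dmitri: starts 18:00 at or after Priya ends 09:30 → clear.
Declan: starts 19:30 at or after Priya ends 09:30 → clear.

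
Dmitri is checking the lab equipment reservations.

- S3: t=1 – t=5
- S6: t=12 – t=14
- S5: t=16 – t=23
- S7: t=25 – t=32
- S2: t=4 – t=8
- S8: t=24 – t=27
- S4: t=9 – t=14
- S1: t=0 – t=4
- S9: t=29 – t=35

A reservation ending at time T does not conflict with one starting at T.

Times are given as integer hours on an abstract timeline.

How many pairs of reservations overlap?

5

Sorted by start: S1, S3, S2, S4, S6, S5, S8, S7, S9.
S3 starts before S1 ends → S1 and S3 overlap.
S2 starts exactly when S1 ends (back-to-back, no overlap), so S1 has no further overlaps.
S2 starts before S3 ends → S3 and S2 overlap.
S4 starts after S3 ends, so S3 has no further overlaps.
S4 starts after S2 ends, so S2 has no further overlaps.
S6 starts before S4 ends → S4 and S6 overlap.
S5 starts after S4 ends, so S4 has no further overlaps.
S5 starts after S6 ends, so S6 has no further overlaps.
S8 starts after S5 ends, so S5 has no further overlaps.
S7 starts before S8 ends → S8 and S7 overlap.
S9 starts after S8 ends.
S9 starts before S7 ends → S7 and S9 overlap.
Overlapping pairs: S1 & S3, S2 & S3, S4 & S6, S7 & S8, S7 & S9 — 5 in total.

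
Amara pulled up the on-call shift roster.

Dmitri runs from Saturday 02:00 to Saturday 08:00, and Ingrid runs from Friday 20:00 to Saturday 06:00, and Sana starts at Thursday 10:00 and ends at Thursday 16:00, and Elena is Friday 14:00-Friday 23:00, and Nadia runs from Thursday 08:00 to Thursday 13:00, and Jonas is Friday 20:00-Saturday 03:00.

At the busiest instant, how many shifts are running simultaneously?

Sort all start/end points and keep a running count:
Thursday 08:00 start Nadia → 1
Thursday 10:00 start Sana → 2
Thursday 13:00 end Nadia → 1
Thursday 16:00 end Sana → 0
Friday 14:00 start Elena → 1
Friday 20:00 start Ingrid → 2
Friday 20:00 start Jonas → 3
Friday 23:00 end Elena → 2
Saturday 02:00 start Dmitri → 3
Saturday 03:00 end Jonas → 2
Saturday 06:00 end Ingrid → 1
Saturday 08:00 end Dmitri → 0
Peak is 3, at Friday 20:00 (Elena, Ingrid, Jonas).

3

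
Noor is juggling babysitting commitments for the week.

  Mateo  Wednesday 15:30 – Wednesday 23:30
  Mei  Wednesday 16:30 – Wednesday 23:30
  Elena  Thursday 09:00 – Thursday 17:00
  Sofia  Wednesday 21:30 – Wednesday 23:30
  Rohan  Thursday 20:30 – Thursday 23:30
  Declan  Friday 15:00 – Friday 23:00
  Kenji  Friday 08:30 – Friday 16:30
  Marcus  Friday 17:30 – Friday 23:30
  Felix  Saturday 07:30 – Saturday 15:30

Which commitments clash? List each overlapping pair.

Declan & Kenji, Declan & Marcus, Mateo & Mei, Mateo & Sofia, Mei & Sofia

Check each pair: they overlap iff neither finishes before the other starts.
Sorted by start: Mateo, Mei, Sofia, Elena, Rohan, Kenji, Declan, Marcus, Felix.
Mei starts before Mateo ends → Mateo and Mei overlap.
Sofia starts before Mateo ends → Mateo and Sofia overlap.
Elena starts after Mateo ends, so nothing later overlaps Mateo either.
Sofia starts before Mei ends → Mei and Sofia overlap.
Elena starts after Mei ends, so nothing later overlaps Mei either.
Elena starts after Sofia ends, so nothing later overlaps Sofia either.
Rohan starts after Elena ends, so nothing later overlaps Elena either.
Kenji starts after Rohan ends, so nothing later overlaps Rohan either.
Declan starts before Kenji ends → Kenji and Declan overlap.
Marcus starts after Kenji ends, so nothing later overlaps Kenji either.
Marcus starts before Declan ends → Declan and Marcus overlap.
Felix starts after Declan ends.
Felix starts after Marcus ends.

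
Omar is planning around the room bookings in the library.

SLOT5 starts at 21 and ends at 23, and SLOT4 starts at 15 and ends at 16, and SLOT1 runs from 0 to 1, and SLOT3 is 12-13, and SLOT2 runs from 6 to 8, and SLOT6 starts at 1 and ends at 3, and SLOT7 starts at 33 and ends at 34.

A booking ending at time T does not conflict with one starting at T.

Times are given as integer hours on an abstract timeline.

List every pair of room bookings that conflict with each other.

no overlapping pairs

Sorted by start: SLOT1, SLOT6, SLOT2, SLOT3, SLOT4, SLOT5, SLOT7.
SLOT6 starts exactly when SLOT1 ends (back-to-back, no overlap), so nothing later overlaps SLOT1 either.
SLOT2 starts after SLOT6 ends, so nothing later overlaps SLOT6 either.
SLOT3 starts after SLOT2 ends, so nothing later overlaps SLOT2 either.
SLOT4 starts after SLOT3 ends, so nothing later overlaps SLOT3 either.
SLOT5 starts after SLOT4 ends, so nothing later overlaps SLOT4 either.
SLOT7 starts after SLOT5 ends.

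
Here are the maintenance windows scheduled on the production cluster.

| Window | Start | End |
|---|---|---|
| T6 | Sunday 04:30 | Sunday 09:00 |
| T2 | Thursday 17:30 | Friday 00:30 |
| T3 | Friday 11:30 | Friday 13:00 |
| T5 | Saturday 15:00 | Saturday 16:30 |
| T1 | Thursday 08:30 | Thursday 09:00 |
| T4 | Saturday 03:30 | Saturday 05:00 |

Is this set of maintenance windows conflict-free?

Yes

Sorted by start: T1, T2, T3, T4, T5, T6.
T2 starts after T1 ends; T1 is clear from here.
T3 starts after T2 ends; T2 is clear from here.
T4 starts after T3 ends; T3 is clear from here.
T5 starts after T4 ends; T4 is clear from here.
T6 starts after T5 ends.
Every pair is clear; the schedule has no overlaps.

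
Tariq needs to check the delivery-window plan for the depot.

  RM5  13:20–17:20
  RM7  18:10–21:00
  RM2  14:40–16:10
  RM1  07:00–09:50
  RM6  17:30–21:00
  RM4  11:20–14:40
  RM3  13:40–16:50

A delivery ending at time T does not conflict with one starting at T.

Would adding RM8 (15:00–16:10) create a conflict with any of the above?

Yes — it overlaps RM2, RM3, RM5

RM1: ends 09:50 at or before RM8 starts 15:00 → clear.
RM4: ends 14:40 at or before RM8 starts 15:00 → clear.
RM5: starts 13:20 before RM8 ends 16:10, and ends 17:20 after RM8 starts 15:00 → overlap.
RM3: starts 13:40 before RM8 ends 16:10, and ends 16:50 after RM8 starts 15:00 → overlap.
RM2: starts 14:40 before RM8 ends 16:10, and ends 16:10 after RM8 starts 15:00 → overlap.
RM6: starts 17:30 at or after RM8 ends 16:10 → clear.
RM7: starts 18:10 at or after RM8 ends 16:10 → clear.
RM8 overlaps RM2, RM3, RM5.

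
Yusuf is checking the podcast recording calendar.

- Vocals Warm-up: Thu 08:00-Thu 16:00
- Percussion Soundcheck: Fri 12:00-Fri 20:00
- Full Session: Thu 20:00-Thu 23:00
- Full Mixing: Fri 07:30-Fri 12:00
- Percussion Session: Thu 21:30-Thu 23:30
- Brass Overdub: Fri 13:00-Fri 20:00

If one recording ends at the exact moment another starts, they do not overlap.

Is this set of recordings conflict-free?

No

Two intervals overlap when each starts before the other ends.
Sorted by start: Vocals Warm-up, Full Session, Percussion Session, Full Mixing, Percussion Soundcheck, Brass Overdub.
Full Session starts after Vocals Warm-up ends; Vocals Warm-up is clear from here.
Percussion Session starts before Full Session ends → Full Session and Percussion Session overlap.
That's a conflict, so the schedule is not conflict-free.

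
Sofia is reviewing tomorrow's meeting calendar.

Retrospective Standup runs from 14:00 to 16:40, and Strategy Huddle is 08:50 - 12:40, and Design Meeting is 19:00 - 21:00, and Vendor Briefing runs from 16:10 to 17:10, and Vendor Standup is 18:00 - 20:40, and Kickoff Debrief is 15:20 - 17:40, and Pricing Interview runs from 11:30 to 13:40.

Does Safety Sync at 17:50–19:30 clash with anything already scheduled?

Yes — it overlaps Design Meeting, Vendor Standup

Strategy Huddle: ends 12:40 at or before Safety Sync starts 17:50 → clear.
Pricing Interview: ends 13:40 at or before Safety Sync starts 17:50 → clear.
Retrospective Standup: ends 16:40 at or before Safety Sync starts 17:50 → clear.
Kickoff Debrief: ends 17:40 at or before Safety Sync starts 17:50 → clear.
Vendor Briefing: ends 17:10 at or before Safety Sync starts 17:50 → clear.
Vendor Standup: starts 18:00 before Safety Sync ends 19:30, and ends 20:40 after Safety Sync starts 17:50 → overlap.
Design Meeting: starts 19:00 before Safety Sync ends 19:30, and ends 21:00 after Safety Sync starts 17:50 → overlap.
Safety Sync overlaps Vendor Standup, Design Meeting.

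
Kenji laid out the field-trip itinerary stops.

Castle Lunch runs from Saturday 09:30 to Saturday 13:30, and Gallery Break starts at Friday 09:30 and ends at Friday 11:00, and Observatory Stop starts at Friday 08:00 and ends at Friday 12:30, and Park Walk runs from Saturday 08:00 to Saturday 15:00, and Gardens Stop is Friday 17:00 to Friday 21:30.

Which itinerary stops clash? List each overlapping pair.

Castle Lunch & Park Walk, Gallery Break & Observatory Stop

Check each pair: they overlap iff neither finishes before the other starts.
Sorted by start: Observatory Stop, Gallery Break, Gardens Stop, Park Walk, Castle Lunch.
Gallery Break starts before Observatory Stop ends → Observatory Stop and Gallery Break overlap.
Gardens Stop starts after Observatory Stop ends, so nothing later overlaps Observatory Stop either.
Gardens Stop starts after Gallery Break ends, so nothing later overlaps Gallery Break either.
Park Walk starts after Gardens Stop ends, so nothing later overlaps Gardens Stop either.
Castle Lunch starts before Park Walk ends → Park Walk and Castle Lunch overlap.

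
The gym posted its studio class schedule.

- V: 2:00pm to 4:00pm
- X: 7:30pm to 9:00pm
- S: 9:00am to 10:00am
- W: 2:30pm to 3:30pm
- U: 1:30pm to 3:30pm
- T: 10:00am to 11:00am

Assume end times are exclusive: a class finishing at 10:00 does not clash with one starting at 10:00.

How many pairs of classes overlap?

3

Sorted by start: S, T, U, V, W, X.
T starts exactly when S ends (back-to-back, no overlap); S is clear from here.
U starts after T ends; T is clear from here.
V starts before U ends → U and V overlap.
W starts before U ends → U and W overlap.
X starts after U ends.
W starts before V ends → V and W overlap.
X starts after V ends.
X starts after W ends.
Overlapping pairs: U & V, U & W, V & W — 3 in total.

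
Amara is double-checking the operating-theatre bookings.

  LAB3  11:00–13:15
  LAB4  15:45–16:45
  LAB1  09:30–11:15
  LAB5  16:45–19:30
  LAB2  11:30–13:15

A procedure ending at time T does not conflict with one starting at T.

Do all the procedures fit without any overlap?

Two intervals overlap when each starts before the other ends.
Sorted by start: LAB1, LAB3, LAB2, LAB4, LAB5.
LAB3 starts before LAB1 ends → LAB1 and LAB3 overlap.
That's a conflict, so the schedule is not conflict-free.

No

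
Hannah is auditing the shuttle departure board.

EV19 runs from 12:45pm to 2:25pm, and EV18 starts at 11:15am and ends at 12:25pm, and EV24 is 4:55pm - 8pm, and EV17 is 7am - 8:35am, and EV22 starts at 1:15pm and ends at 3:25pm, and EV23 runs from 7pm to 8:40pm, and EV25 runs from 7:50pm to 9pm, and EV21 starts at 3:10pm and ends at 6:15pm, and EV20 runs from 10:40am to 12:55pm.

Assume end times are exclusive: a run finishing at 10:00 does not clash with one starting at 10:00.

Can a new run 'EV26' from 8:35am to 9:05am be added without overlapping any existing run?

Yes — the slot is free

EV17: ends 8:35am at or before EV26 starts 8:35am → clear.
EV20: starts 10:40am at or after EV26 ends 9:05am → clear.
EV18: starts 11:15am at or after EV26 ends 9:05am → clear.
EV19: starts 12:45pm at or after EV26 ends 9:05am → clear.
EV22: starts 1:15pm at or after EV26 ends 9:05am → clear.
EV21: starts 3:10pm at or after EV26 ends 9:05am → clear.
EV24: starts 4:55pm at or after EV26 ends 9:05am → clear.
EV23: starts 7pm at or after EV26 ends 9:05am → clear.
EV25: starts 7:50pm at or after EV26 ends 9:05am → clear.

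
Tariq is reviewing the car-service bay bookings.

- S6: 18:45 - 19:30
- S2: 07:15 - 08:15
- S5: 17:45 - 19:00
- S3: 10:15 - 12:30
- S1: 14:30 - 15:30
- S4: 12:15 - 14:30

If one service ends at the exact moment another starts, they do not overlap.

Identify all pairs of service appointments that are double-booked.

S3 & S4, S5 & S6

Sorted by start: S2, S3, S4, S1, S5, S6.
S3 starts after S2 ends, so S2 has no further overlaps.
S4 starts before S3 ends → S3 and S4 overlap.
S1 starts after S3 ends, so S3 has no further overlaps.
S1 starts exactly when S4 ends (back-to-back, no overlap), so S4 has no further overlaps.
S5 starts after S1 ends, so S1 has no further overlaps.
S6 starts before S5 ends → S5 and S6 overlap.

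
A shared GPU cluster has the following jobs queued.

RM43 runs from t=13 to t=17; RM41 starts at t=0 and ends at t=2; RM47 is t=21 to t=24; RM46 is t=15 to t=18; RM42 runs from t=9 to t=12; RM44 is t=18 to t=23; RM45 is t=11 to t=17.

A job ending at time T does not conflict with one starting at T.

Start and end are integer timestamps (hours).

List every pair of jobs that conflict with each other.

Sorted by start: RM41, RM42, RM45, RM43, RM46, RM44, RM47.
RM42 starts after RM41 ends; RM41 is clear from here.
RM45 starts before RM42 ends → RM42 and RM45 overlap.
RM43 starts after RM42 ends; RM42 is clear from here.
RM43 starts before RM45 ends → RM45 and RM43 overlap.
RM46 starts before RM45 ends → RM45 and RM46 overlap.
RM44 starts after RM45 ends; RM45 is clear from here.
RM46 starts before RM43 ends → RM43 and RM46 overlap.
RM44 starts after RM43 ends; RM43 is clear from here.
RM44 starts exactly when RM46 ends (back-to-back, no overlap); RM46 is clear from here.
RM47 starts before RM44 ends → RM44 and RM47 overlap.

RM42 & RM45, RM43 & RM45, RM43 & RM46, RM44 & RM47, RM45 & RM46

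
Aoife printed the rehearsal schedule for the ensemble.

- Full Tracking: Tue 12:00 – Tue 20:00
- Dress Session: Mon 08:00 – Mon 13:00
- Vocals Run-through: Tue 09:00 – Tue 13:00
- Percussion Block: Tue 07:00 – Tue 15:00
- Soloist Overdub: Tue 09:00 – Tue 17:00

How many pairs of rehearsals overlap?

Sorted by start: Dress Session, Percussion Block, Soloist Overdub, Vocals Run-through, Full Tracking.
Percussion Block starts after Dress Session ends; Dress Session is clear from here.
Soloist Overdub starts before Percussion Block ends → Percussion Block and Soloist Overdub overlap.
Vocals Run-through starts before Percussion Block ends → Percussion Block and Vocals Run-through overlap.
Full Tracking starts before Percussion Block ends → Percussion Block and Full Tracking overlap.
Vocals Run-through starts before Soloist Overdub ends → Soloist Overdub and Vocals Run-through overlap.
Full Tracking starts before Soloist Overdub ends → Soloist Overdub and Full Tracking overlap.
Full Tracking starts before Vocals Run-through ends → Vocals Run-through and Full Tracking overlap.
Overlapping pairs: Full Tracking & Percussion Block, Full Tracking & Soloist Overdub, Full Tracking & Vocals Run-through, Percussion Block & Soloist Overdub, Percussion Block & Vocals Run-through, Soloist Overdub & Vocals Run-through — 6 in total.

6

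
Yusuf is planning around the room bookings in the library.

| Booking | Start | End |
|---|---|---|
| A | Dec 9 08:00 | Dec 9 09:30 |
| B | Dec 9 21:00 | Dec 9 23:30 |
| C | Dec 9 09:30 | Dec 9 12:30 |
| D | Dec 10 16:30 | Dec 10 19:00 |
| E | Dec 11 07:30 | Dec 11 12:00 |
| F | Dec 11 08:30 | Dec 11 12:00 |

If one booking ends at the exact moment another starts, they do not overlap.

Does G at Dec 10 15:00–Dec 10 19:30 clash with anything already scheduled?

A: ends Dec 9 09:30 at or before G starts Dec 10 15:00 → clear.
C: ends Dec 9 12:30 at or before G starts Dec 10 15:00 → clear.
B: ends Dec 9 23:30 at or before G starts Dec 10 15:00 → clear.
D: starts Dec 10 16:30 before G ends Dec 10 19:30, and ends Dec 10 19:00 after G starts Dec 10 15:00 → overlap.
E: starts Dec 11 07:30 at or after G ends Dec 10 19:30 → clear.
F: starts Dec 11 08:30 at or after G ends Dec 10 19:30 → clear.
G overlaps D.

Yes — it overlaps D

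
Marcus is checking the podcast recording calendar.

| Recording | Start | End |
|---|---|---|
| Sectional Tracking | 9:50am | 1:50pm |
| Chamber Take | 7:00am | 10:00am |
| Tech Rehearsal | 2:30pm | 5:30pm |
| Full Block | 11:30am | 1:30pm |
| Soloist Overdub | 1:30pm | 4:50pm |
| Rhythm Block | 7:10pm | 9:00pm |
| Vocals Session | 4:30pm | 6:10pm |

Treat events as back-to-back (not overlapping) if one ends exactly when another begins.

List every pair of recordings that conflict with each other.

Chamber Take & Sectional Tracking, Full Block & Sectional Tracking, Sectional Tracking & Soloist Overdub, Soloist Overdub & Tech Rehearsal, Soloist Overdub & Vocals Session, Tech Rehearsal & Vocals Session

Two intervals overlap when each starts before the other ends.
Sorted by start: Chamber Take, Sectional Tracking, Full Block, Soloist Overdub, Tech Rehearsal, Vocals Session, Rhythm Block.
Sectional Tracking starts before Chamber Take ends → Chamber Take and Sectional Tracking overlap.
Full Block starts after Chamber Take ends; Chamber Take is clear from here.
Full Block starts before Sectional Tracking ends → Sectional Tracking and Full Block overlap.
Soloist Overdub starts before Sectional Tracking ends → Sectional Tracking and Soloist Overdub overlap.
Tech Rehearsal starts after Sectional Tracking ends; Sectional Tracking is clear from here.
Soloist Overdub starts exactly when Full Block ends (back-to-back, no overlap); Full Block is clear from here.
Tech Rehearsal starts before Soloist Overdub ends → Soloist Overdub and Tech Rehearsal overlap.
Vocals Session starts before Soloist Overdub ends → Soloist Overdub and Vocals Session overlap.
Rhythm Block starts after Soloist Overdub ends.
Vocals Session starts before Tech Rehearsal ends → Tech Rehearsal and Vocals Session overlap.
Rhythm Block starts after Tech Rehearsal ends.
Rhythm Block starts after Vocals Session ends.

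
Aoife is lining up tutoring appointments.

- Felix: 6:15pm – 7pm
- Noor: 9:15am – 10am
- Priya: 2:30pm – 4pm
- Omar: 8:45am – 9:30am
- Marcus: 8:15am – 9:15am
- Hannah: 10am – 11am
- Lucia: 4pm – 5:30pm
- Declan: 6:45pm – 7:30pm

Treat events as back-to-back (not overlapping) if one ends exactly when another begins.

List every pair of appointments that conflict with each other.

Declan & Felix, Marcus & Omar, Noor & Omar

Two intervals overlap when each starts before the other ends.
Sorted by start: Marcus, Omar, Noor, Hannah, Priya, Lucia, Felix, Declan.
Omar starts before Marcus ends → Marcus and Omar overlap.
Noor starts exactly when Marcus ends (back-to-back, no overlap), so Marcus has no further overlaps.
Noor starts before Omar ends → Omar and Noor overlap.
Hannah starts after Omar ends, so Omar has no further overlaps.
Hannah starts exactly when Noor ends (back-to-back, no overlap), so Noor has no further overlaps.
Priya starts after Hannah ends, so Hannah has no further overlaps.
Lucia starts exactly when Priya ends (back-to-back, no overlap), so Priya has no further overlaps.
Felix starts after Lucia ends, so Lucia has no further overlaps.
Declan starts before Felix ends → Felix and Declan overlap.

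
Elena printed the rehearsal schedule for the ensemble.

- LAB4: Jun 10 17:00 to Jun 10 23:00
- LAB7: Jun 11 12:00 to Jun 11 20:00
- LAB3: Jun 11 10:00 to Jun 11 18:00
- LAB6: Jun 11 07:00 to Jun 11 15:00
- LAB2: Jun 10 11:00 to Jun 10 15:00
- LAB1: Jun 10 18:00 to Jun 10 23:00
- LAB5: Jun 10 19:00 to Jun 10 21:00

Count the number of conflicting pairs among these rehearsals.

6

Sorted by start: LAB2, LAB4, LAB1, LAB5, LAB6, LAB3, LAB7.
LAB4 starts after LAB2 ends, so nothing later overlaps LAB2 either.
LAB1 starts before LAB4 ends → LAB4 and LAB1 overlap.
LAB5 starts before LAB4 ends → LAB4 and LAB5 overlap.
LAB6 starts after LAB4 ends, so nothing later overlaps LAB4 either.
LAB5 starts before LAB1 ends → LAB1 and LAB5 overlap.
LAB6 starts after LAB1 ends, so nothing later overlaps LAB1 either.
LAB6 starts after LAB5 ends, so nothing later overlaps LAB5 either.
LAB3 starts before LAB6 ends → LAB6 and LAB3 overlap.
LAB7 starts before LAB6 ends → LAB6 and LAB7 overlap.
LAB7 starts before LAB3 ends → LAB3 and LAB7 overlap.
Overlapping pairs: LAB1 & LAB4, LAB1 & LAB5, LAB3 & LAB6, LAB3 & LAB7, LAB4 & LAB5, LAB6 & LAB7 — 6 in total.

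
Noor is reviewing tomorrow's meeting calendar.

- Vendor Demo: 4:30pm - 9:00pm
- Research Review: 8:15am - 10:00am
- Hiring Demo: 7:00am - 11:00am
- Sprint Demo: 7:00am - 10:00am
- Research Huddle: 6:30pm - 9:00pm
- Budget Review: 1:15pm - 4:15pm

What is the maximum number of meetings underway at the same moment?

3

Sweep the timeline, counting +1 at each start and −1 at each end (ends before starts at a tie):
7:00am start Hiring Demo → 1
7:00am start Sprint Demo → 2
8:15am start Research Review → 3
10:00am end Research Review → 2
10:00am end Sprint Demo → 1
11:00am end Hiring Demo → 0
1:15pm start Budget Review → 1
4:15pm end Budget Review → 0
4:30pm start Vendor Demo → 1
6:30pm start Research Huddle → 2
9:00pm end Research Huddle → 1
9:00pm end Vendor Demo → 0
Peak is 3, at 8:15am (Hiring Demo, Research Review, Sprint Demo).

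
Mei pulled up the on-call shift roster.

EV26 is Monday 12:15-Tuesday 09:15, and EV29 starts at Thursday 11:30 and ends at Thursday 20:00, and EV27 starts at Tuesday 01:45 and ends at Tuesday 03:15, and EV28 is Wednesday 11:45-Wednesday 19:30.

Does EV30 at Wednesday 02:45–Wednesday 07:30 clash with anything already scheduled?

No — it doesn't clash with anything

EV26: ends Tuesday 09:15 at or before EV30 starts Wednesday 02:45 → clear.
EV27: ends Tuesday 03:15 at or before EV30 starts Wednesday 02:45 → clear.
EV28: starts Wednesday 11:45 at or after EV30 ends Wednesday 07:30 → clear.
EV29: starts Thursday 11:30 at or after EV30 ends Wednesday 07:30 → clear.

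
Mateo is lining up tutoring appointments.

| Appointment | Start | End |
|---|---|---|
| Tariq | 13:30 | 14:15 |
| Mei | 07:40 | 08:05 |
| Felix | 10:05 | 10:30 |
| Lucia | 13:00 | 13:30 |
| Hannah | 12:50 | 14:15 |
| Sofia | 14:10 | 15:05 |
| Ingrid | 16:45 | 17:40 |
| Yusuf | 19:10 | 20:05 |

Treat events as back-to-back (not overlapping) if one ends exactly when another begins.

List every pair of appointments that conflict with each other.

Check each pair: they overlap iff neither finishes before the other starts.
Sorted by start: Mei, Felix, Hannah, Lucia, Tariq, Sofia, Ingrid, Yusuf.
Felix starts after Mei ends, so Mei has no further overlaps.
Hannah starts after Felix ends, so Felix has no further overlaps.
Lucia starts before Hannah ends → Hannah and Lucia overlap.
Tariq starts before Hannah ends → Hannah and Tariq overlap.
Sofia starts before Hannah ends → Hannah and Sofia overlap.
Ingrid starts after Hannah ends, so Hannah has no further overlaps.
Tariq starts exactly when Lucia ends (back-to-back, no overlap), so Lucia has no further overlaps.
Sofia starts before Tariq ends → Tariq and Sofia overlap.
Ingrid starts after Tariq ends, so Tariq has no further overlaps.
Ingrid starts after Sofia ends, so Sofia has no further overlaps.
Yusuf starts after Ingrid ends.

Hannah & Lucia, Hannah & Sofia, Hannah & Tariq, Sofia & Tariq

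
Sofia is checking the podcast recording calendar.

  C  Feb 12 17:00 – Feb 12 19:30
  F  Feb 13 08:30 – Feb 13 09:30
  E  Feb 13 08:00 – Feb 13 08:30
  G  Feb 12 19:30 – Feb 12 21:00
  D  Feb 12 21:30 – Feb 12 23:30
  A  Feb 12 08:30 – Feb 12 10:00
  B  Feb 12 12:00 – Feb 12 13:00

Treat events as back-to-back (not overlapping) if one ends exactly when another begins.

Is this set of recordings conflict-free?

Sorted by start: A, B, C, G, D, E, F.
B starts after A ends; A is clear from here.
C starts after B ends; B is clear from here.
G starts exactly when C ends (back-to-back, no overlap); C is clear from here.
D starts after G ends; G is clear from here.
E starts after D ends; D is clear from here.
F starts exactly when E ends (back-to-back, no overlap).
Every pair is clear; the schedule has no overlaps.

Yes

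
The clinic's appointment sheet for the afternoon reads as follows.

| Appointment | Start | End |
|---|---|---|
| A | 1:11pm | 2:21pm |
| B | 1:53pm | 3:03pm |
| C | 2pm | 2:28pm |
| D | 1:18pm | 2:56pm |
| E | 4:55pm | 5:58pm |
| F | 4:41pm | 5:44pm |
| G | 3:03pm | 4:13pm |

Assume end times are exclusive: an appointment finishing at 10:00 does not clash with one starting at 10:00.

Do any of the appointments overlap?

Sorted by start: A, D, B, C, G, F, E.
D starts before A ends → A and D overlap.
That's a conflict, so the schedule is not conflict-free.

Yes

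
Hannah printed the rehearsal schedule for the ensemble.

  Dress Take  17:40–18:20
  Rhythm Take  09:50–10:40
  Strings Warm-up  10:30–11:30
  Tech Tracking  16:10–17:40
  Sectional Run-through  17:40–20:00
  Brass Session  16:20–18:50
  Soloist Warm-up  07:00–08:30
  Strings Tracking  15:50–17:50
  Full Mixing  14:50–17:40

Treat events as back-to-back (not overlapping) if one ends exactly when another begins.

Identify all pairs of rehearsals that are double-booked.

Brass Session & Dress Take, Brass Session & Full Mixing, Brass Session & Sectional Run-through, Brass Session & Strings Tracking, Brass Session & Tech Tracking, Dress Take & Sectional Run-through, Dress Take & Strings Tracking, Full Mixing & Strings Tracking, Full Mixing & Tech Tracking, Rhythm Take & Strings Warm-up, Sectional Run-through & Strings Tracking, Strings Tracking & Tech Tracking

Sorted by start: Soloist Warm-up, Rhythm Take, Strings Warm-up, Full Mixing, Strings Tracking, Tech Tracking, Brass Session, Dress Take, Sectional Run-through.
Rhythm Take starts after Soloist Warm-up ends, so nothing later overlaps Soloist Warm-up either.
Strings Warm-up starts before Rhythm Take ends → Rhythm Take and Strings Warm-up overlap.
Full Mixing starts after Rhythm Take ends, so nothing later overlaps Rhythm Take either.
Full Mixing starts after Strings Warm-up ends, so nothing later overlaps Strings Warm-up either.
Strings Tracking starts before Full Mixing ends → Full Mixing and Strings Tracking overlap.
Tech Tracking starts before Full Mixing ends → Full Mixing and Tech Tracking overlap.
Brass Session starts before Full Mixing ends → Full Mixing and Brass Session overlap.
Dress Take starts exactly when Full Mixing ends (back-to-back, no overlap), so nothing later overlaps Full Mixing either.
Tech Tracking starts before Strings Tracking ends → Strings Tracking and Tech Tracking overlap.
Brass Session starts before Strings Tracking ends → Strings Tracking and Brass Session overlap.
Dress Take starts before Strings Tracking ends → Strings Tracking and Dress Take overlap.
Sectional Run-through starts before Strings Tracking ends → Strings Tracking and Sectional Run-through overlap.
Brass Session starts before Tech Tracking ends → Tech Tracking and Brass Session overlap.
Dress Take starts exactly when Tech Tracking ends (back-to-back, no overlap), so nothing later overlaps Tech Tracking either.
Dress Take starts before Brass Session ends → Brass Session and Dress Take overlap.
Sectional Run-through starts before Brass Session ends → Brass Session and Sectional Run-through overlap.
Sectional Run-through starts before Dress Take ends → Dress Take and Sectional Run-through overlap.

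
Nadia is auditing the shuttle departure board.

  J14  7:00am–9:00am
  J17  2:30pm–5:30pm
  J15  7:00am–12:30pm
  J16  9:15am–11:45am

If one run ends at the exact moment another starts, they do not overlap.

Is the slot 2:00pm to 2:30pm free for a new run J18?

Yes — the slot is free

J14: ends 9:00am at or before J18 starts 2:00pm → clear.
J15: ends 12:30pm at or before J18 starts 2:00pm → clear.
J16: ends 11:45am at or before J18 starts 2:00pm → clear.
J17: starts 2:30pm at or after J18 ends 2:30pm → clear.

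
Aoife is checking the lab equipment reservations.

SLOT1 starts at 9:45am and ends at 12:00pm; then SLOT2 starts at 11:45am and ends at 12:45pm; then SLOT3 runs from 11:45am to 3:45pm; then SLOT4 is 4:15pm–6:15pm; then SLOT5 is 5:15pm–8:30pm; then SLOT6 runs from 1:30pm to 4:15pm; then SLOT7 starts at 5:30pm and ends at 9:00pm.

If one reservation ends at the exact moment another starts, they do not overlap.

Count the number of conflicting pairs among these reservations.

Two intervals overlap when each starts before the other ends.
Sorted by start: SLOT1, SLOT2, SLOT3, SLOT6, SLOT4, SLOT5, SLOT7.
SLOT2 starts before SLOT1 ends → SLOT1 and SLOT2 overlap.
SLOT3 starts before SLOT1 ends → SLOT1 and SLOT3 overlap.
SLOT6 starts after SLOT1 ends, so SLOT1 has no further overlaps.
SLOT3 starts before SLOT2 ends → SLOT2 and SLOT3 overlap.
SLOT6 starts after SLOT2 ends, so SLOT2 has no further overlaps.
SLOT6 starts before SLOT3 ends → SLOT3 and SLOT6 overlap.
SLOT4 starts after SLOT3 ends, so SLOT3 has no further overlaps.
SLOT4 starts exactly when SLOT6 ends (back-to-back, no overlap), so SLOT6 has no further overlaps.
SLOT5 starts before SLOT4 ends → SLOT4 and SLOT5 overlap.
SLOT7 starts before SLOT4 ends → SLOT4 and SLOT7 overlap.
SLOT7 starts before SLOT5 ends → SLOT5 and SLOT7 overlap.
Overlapping pairs: SLOT1 & SLOT2, SLOT1 & SLOT3, SLOT2 & SLOT3, SLOT3 & SLOT6, SLOT4 & SLOT5, SLOT4 & SLOT7, SLOT5 & SLOT7 — 7 in total.

7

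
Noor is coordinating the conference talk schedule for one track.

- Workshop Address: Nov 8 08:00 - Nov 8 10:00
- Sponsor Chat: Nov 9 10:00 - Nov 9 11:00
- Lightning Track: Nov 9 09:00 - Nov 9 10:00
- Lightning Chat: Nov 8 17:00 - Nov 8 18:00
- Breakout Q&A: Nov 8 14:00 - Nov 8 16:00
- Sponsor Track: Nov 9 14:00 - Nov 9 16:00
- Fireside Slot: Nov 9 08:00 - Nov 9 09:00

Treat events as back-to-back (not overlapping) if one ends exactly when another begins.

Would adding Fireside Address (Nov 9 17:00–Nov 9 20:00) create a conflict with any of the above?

Workshop Address: ends Nov 8 10:00 at or before Fireside Address starts Nov 9 17:00 → clear.
Breakout Q&A: ends Nov 8 16:00 at or before Fireside Address starts Nov 9 17:00 → clear.
Lightning Chat: ends Nov 8 18:00 at or before Fireside Address starts Nov 9 17:00 → clear.
Fireside Slot: ends Nov 9 09:00 at or before Fireside Address starts Nov 9 17:00 → clear.
Lightning Track: ends Nov 9 10:00 at or before Fireside Address starts Nov 9 17:00 → clear.
Sponsor Chat: ends Nov 9 11:00 at or before Fireside Address starts Nov 9 17:00 → clear.
Sponsor Track: ends Nov 9 16:00 at or before Fireside Address starts Nov 9 17:00 → clear.

No — it doesn't clash with anything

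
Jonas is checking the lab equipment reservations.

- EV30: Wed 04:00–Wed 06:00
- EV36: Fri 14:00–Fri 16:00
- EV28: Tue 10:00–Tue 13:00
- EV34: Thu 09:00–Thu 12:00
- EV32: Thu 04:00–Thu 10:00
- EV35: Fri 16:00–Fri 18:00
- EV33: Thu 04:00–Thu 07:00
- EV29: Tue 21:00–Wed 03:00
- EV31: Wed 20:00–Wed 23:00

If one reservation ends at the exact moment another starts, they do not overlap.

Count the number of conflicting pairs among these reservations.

Check each pair: they overlap iff neither finishes before the other starts.
Sorted by start: EV28, EV29, EV30, EV31, EV32, EV33, EV34, EV36, EV35.
EV29 starts after EV28 ends, so EV28 has no further overlaps.
EV30 starts after EV29 ends, so EV29 has no further overlaps.
EV31 starts after EV30 ends, so EV30 has no further overlaps.
EV32 starts after EV31 ends, so EV31 has no further overlaps.
EV33 starts before EV32 ends → EV32 and EV33 overlap.
EV34 starts before EV32 ends → EV32 and EV34 overlap.
EV36 starts after EV32 ends, so EV32 has no further overlaps.
EV34 starts after EV33 ends, so EV33 has no further overlaps.
EV36 starts after EV34 ends, so EV34 has no further overlaps.
EV35 starts exactly when EV36 ends (back-to-back, no overlap).
Overlapping pairs: EV32 & EV33, EV32 & EV34 — 2 in total.

2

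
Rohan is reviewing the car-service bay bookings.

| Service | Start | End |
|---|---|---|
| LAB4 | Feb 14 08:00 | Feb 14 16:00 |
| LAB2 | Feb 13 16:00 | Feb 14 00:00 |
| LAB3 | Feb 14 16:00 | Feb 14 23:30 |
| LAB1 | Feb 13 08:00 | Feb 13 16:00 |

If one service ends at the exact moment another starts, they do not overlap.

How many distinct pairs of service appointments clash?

Two intervals overlap when each starts before the other ends.
Sorted by start: LAB1, LAB2, LAB4, LAB3.
LAB2 starts exactly when LAB1 ends (back-to-back, no overlap), so nothing later overlaps LAB1 either.
LAB4 starts after LAB2 ends, so nothing later overlaps LAB2 either.
LAB3 starts exactly when LAB4 ends (back-to-back, no overlap).
No pair overlaps.

0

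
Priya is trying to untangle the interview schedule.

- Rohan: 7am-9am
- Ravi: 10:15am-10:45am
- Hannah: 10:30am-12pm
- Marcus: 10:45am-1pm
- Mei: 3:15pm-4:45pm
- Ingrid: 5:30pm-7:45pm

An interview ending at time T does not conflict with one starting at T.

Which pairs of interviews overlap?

Hannah & Marcus, Hannah & Ravi

Two intervals overlap when each starts before the other ends.
Sorted by start: Rohan, Ravi, Hannah, Marcus, Mei, Ingrid.
Ravi starts after Rohan ends, so nothing later overlaps Rohan either.
Hannah starts before Ravi ends → Ravi and Hannah overlap.
Marcus starts exactly when Ravi ends (back-to-back, no overlap), so nothing later overlaps Ravi either.
Marcus starts before Hannah ends → Hannah and Marcus overlap.
Mei starts after Hannah ends, so nothing later overlaps Hannah either.
Mei starts after Marcus ends, so nothing later overlaps Marcus either.
Ingrid starts after Mei ends.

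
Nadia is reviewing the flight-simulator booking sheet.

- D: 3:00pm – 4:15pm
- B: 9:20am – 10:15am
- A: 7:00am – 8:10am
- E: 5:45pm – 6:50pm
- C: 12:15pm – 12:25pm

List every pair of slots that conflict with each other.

none

Sorted by start: A, B, C, D, E.
B starts after A ends — done with A.
C starts after B ends — done with B.
D starts after C ends — done with C.
E starts after D ends.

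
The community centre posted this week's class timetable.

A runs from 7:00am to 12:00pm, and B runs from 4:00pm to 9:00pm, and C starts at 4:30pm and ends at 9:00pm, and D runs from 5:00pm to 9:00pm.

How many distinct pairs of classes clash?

Sorted by start: A, B, C, D.
B starts after A ends; A is clear from here.
C starts before B ends → B and C overlap.
D starts before B ends → B and D overlap.
D starts before C ends → C and D overlap.
Overlapping pairs: B & C, B & D, C & D — 3 in total.

3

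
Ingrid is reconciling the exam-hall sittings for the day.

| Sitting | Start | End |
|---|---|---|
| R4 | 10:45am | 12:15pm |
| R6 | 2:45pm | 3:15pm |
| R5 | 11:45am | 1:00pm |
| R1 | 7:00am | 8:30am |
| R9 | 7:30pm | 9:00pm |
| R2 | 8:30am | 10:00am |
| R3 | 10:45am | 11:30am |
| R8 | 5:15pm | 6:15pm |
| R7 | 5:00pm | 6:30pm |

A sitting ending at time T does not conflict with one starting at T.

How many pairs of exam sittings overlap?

3

Sorted by start: R1, R2, R3, R4, R5, R6, R7, R8, R9.
R2 starts exactly when R1 ends (back-to-back, no overlap), so nothing later overlaps R1 either.
R3 starts after R2 ends, so nothing later overlaps R2 either.
R4 starts before R3 ends → R3 and R4 overlap.
R5 starts after R3 ends, so nothing later overlaps R3 either.
R5 starts before R4 ends → R4 and R5 overlap.
R6 starts after R4 ends, so nothing later overlaps R4 either.
R6 starts after R5 ends, so nothing later overlaps R5 either.
R7 starts after R6 ends, so nothing later overlaps R6 either.
R8 starts before R7 ends → R7 and R8 overlap.
R9 starts after R7 ends.
R9 starts after R8 ends.
Overlapping pairs: R3 & R4, R4 & R5, R7 & R8 — 3 in total.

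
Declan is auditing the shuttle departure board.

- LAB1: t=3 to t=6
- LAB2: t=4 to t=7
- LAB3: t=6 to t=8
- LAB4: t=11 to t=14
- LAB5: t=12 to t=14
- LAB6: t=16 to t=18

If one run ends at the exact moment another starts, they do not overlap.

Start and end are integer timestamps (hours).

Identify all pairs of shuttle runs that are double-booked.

LAB1 & LAB2, LAB2 & LAB3, LAB4 & LAB5

Two intervals overlap when each starts before the other ends.
Sorted by start: LAB1, LAB2, LAB3, LAB4, LAB5, LAB6.
LAB2 starts before LAB1 ends → LAB1 and LAB2 overlap.
LAB3 starts exactly when LAB1 ends (back-to-back, no overlap), so nothing later overlaps LAB1 either.
LAB3 starts before LAB2 ends → LAB2 and LAB3 overlap.
LAB4 starts after LAB2 ends, so nothing later overlaps LAB2 either.
LAB4 starts after LAB3 ends, so nothing later overlaps LAB3 either.
LAB5 starts before LAB4 ends → LAB4 and LAB5 overlap.
LAB6 starts after LAB4 ends.
LAB6 starts after LAB5 ends.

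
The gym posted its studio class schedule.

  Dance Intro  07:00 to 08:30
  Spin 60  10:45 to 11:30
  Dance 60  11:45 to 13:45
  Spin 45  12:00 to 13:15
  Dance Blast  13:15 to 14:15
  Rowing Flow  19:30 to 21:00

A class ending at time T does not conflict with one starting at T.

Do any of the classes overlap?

Two intervals overlap when each starts before the other ends.
Sorted by start: Dance Intro, Spin 60, Dance 60, Spin 45, Dance Blast, Rowing Flow.
Spin 60 starts after Dance Intro ends, so nothing later overlaps Dance Intro either.
Dance 60 starts after Spin 60 ends, so nothing later overlaps Spin 60 either.
Spin 45 starts before Dance 60 ends → Dance 60 and Spin 45 overlap.
That's a conflict, so the schedule is not conflict-free.

Yes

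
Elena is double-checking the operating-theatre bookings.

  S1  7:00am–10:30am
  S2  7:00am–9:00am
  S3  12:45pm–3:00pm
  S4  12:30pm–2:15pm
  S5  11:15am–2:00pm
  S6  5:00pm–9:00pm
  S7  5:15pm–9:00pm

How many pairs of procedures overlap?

Sorted by start: S1, S2, S5, S4, S3, S6, S7.
S2 starts before S1 ends → S1 and S2 overlap.
S5 starts after S1 ends, so S1 has no further overlaps.
S5 starts after S2 ends, so S2 has no further overlaps.
S4 starts before S5 ends → S5 and S4 overlap.
S3 starts before S5 ends → S5 and S3 overlap.
S6 starts after S5 ends, so S5 has no further overlaps.
S3 starts before S4 ends → S4 and S3 overlap.
S6 starts after S4 ends, so S4 has no further overlaps.
S6 starts after S3 ends, so S3 has no further overlaps.
S7 starts before S6 ends → S6 and S7 overlap.
Overlapping pairs: S1 & S2, S3 & S4, S3 & S5, S4 & S5, S6 & S7 — 5 in total.

5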